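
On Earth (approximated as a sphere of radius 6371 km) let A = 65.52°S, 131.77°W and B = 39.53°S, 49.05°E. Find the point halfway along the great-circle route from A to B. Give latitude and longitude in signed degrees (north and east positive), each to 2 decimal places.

-77.00°, 50.00°

The central angle between A and B is δ = 1.3081 rad.
With f = 0.5, the slerp weights are sin((1−f)δ)/sin δ = 0.6300 and sin(fδ)/sin δ = 0.6300.
Weighted sum of the unit vectors: (0.6300)·(-0.2760,-0.3091,-0.9101) + (0.6300)·(0.5055,0.5825,-0.6365) = (0.1446, 0.1723, -0.9744).
Converting back: φ = atan2(z, √(x²+y²)) = -77.00°, λ = atan2(y, x) = 50.00°.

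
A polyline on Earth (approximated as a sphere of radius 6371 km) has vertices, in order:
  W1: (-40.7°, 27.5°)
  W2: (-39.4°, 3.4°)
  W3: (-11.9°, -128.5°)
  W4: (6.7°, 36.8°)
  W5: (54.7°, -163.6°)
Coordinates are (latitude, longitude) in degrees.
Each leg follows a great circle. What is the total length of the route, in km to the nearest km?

45732 km

Leg W1→W2: central angle 0.3218 rad, distance 2050.0 km.
Leg W2→W3: central angle 1.9542 rad, distance 12450.2 km.
Leg W3→W4: central angle 2.8727 rad, distance 18302.2 km.
Leg W4→W5: central angle 2.0294 rad, distance 12929.3 km.
Total: 2050.0 + 12450.2 + 18302.2 + 12929.3 ≈ 45732 km.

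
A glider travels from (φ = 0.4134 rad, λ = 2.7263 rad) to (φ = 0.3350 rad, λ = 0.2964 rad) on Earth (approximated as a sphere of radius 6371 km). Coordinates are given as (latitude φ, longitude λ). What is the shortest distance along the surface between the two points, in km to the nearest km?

13513 km

In radians: φ₁ = 0.4134, φ₂ = 0.3350, Δλ = -139.223° = -2.4299 rad.
Haversine: a = sin²(Δφ/2) + cos φ₁ cos φ₂ sin²(Δλ/2) = 0.0015 + (0.9158)(0.9444)(0.8786) = 0.76142.
Central angle c = 2·arcsin(√a) = 2.12098 rad.
Distance = R·c = 6371 × 2.1210 ≈ 13513 km.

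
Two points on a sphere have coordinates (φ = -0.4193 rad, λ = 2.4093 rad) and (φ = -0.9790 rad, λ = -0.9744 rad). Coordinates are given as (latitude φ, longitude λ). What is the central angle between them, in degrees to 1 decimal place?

99.0°

In radians: φ₁ = -0.4193, φ₂ = -0.9790, Δλ = 166.128° = 2.8995 rad.
cos c = sin φ₁ sin φ₂ + cos φ₁ cos φ₂ cos Δλ = (-0.4071)(-0.8299) + (0.9134)(0.5579)(-0.9708) = -0.15678,
so c = arccos(-0.15678) = 1.72823 rad.
So the angular separation is 99.0°.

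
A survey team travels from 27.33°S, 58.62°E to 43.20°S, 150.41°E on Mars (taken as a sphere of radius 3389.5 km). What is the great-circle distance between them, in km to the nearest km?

4313 km

Let φ₁ = -0.4770 rad, φ₂ = -0.7540 rad, and Δλ = 1.6020 rad.
cos c = sin φ₁ sin φ₂ + cos φ₁ cos φ₂ cos Δλ = (-0.4591)(-0.6845) + (0.8884)(0.7290)(-0.0312) = 0.29406,
so c = arccos(0.29406) = 1.27233 rad.
Distance = R·c = 3389.5 × 1.2723 ≈ 4313 km.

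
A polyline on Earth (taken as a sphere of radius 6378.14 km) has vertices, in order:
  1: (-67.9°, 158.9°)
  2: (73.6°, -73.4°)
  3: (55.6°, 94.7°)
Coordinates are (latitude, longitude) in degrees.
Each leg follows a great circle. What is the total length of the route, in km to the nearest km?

23718 km

Leg 1→2: central angle 2.8364 rad, distance 18091.0 km.
Leg 2→3: central angle 0.8822 rad, distance 5626.8 km.
Total: 18091.0 + 5626.8 ≈ 23718 km.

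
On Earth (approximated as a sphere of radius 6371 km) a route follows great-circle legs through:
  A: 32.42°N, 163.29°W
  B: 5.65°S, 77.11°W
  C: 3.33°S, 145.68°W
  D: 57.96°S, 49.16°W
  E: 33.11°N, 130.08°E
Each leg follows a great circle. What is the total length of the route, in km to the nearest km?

44917 km

Leg A→B: central angle 1.5676 rad, distance 9987.3 km.
Leg B→C: central angle 1.1932 rad, distance 7601.8 km.
Leg C→D: central angle 1.5817 rad, distance 10077.0 km.
Leg D→E: central angle 2.7078 rad, distance 17251.3 km.
Total: 9987.3 + 7601.8 + 10077.0 + 17251.3 ≈ 44917 km.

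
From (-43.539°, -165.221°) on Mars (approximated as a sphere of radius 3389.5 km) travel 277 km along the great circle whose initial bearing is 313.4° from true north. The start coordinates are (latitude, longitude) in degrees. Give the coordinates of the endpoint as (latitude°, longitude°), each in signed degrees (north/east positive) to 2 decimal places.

Angular distance δ = d/R = 277/3389.5 = 0.08172 rad; initial bearing θ = 5.4699 rad.
sin φ₂ = sin φ₁ cos δ + cos φ₁ sin δ cos θ = (-0.6888)(0.9967) + (0.7249)(0.0816)(0.6871) = -0.6459, so φ₂ = -40.23°.
Δλ = atan2(sin θ sin δ cos φ₁, cos δ − sin φ₁ sin φ₂) = atan2(-0.0430, 0.5517) = -4.456°.
λ₂ = -165.221° − 4.456° = -169.68°.

-40.23°, -169.68°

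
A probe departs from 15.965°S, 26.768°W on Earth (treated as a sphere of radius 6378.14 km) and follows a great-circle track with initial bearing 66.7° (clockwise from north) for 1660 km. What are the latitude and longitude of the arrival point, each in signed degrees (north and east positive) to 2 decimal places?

-9.67°, -12.90°

Angular distance δ = d/R = 1660/6378.14 = 0.26026 rad; initial bearing θ = 1.1641 rad.
sin φ₂ = sin φ₁ cos δ + cos φ₁ sin δ cos θ = (-0.2751)(0.9663) + (0.9614)(0.2573)(0.3955) = -0.1679, so φ₂ = -9.67°.
Δλ = atan2(sin θ sin δ cos φ₁, cos δ − sin φ₁ sin φ₂) = atan2(0.2272, 0.9201) = 13.872°.
λ₂ = -26.768° + 13.872° = -12.90°.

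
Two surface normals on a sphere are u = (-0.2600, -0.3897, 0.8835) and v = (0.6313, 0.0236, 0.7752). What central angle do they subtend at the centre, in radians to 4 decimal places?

u·v = 0.5116; |u| = 1.0000, |v| = 1.0000.
cos θ = (u·v)/(|u||v|) = 0.5115, so θ = 1.0338 rad.

1.0338 rad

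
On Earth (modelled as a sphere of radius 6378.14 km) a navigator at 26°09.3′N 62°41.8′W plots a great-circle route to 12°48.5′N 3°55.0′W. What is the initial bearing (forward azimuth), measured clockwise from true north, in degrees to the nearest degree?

92°

Δλ = 58.780° = 1.0259 rad.
y = sin Δλ · cos φ₂ = (0.8552)(0.9751) = 0.8339
x = cos φ₁ sin φ₂ − sin φ₁ cos φ₂ cos Δλ = (0.8976)(0.2217) − (0.4408)(0.9751)(0.5183) = -0.0238
θ = atan2(y, x) = 91.64°, so the bearing is 92°.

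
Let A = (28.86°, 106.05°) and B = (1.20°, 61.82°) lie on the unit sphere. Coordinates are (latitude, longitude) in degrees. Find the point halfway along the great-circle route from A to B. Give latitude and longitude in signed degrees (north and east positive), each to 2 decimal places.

16.16°, 82.40°

Central angle δ = 0.8795 rad. Interpolating on the sphere with fraction f = 0.5:
P = [sin((1−f)δ)·A + sin(fδ)·B] / sin δ = 0.5526·A + 0.5526·B in Cartesian coordinates,
giving P = (0.1271, 0.9521, 0.2783), i.e. latitude 16.16°, longitude 82.40°.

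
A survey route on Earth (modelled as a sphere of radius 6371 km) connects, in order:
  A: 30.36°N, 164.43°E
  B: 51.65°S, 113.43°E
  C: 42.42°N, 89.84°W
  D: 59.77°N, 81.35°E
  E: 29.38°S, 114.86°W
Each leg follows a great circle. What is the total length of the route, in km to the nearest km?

53420 km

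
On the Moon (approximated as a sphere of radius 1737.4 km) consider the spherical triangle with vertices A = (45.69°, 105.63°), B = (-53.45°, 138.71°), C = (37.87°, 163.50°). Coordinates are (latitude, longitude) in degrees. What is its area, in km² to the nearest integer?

Side lengths (central angles): a = 1.6372, b = 0.7487, c = 1.7990 rad; semiperimeter s = 2.0925.
By l'Huilier's theorem, tan(E/4) = √[tan(s/2) tan((s−a)/2) tan((s−b)/2) tan((s−c)/2)], giving spherical excess E = 0.8545 rad.
Area = E·R² = 0.8545 × (1737.4)² ≈ 2579307 km².

2579307 km²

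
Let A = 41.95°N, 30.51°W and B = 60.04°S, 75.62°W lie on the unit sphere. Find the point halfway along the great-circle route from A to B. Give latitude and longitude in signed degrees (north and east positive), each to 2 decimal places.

-9.75°, -48.40°

Central angle δ = 1.8934 rad. Interpolating on the sphere with fraction f = 0.5:
P = [sin((1−f)δ)·A + sin(fδ)·B] / sin δ = 0.8556·A + 0.8556·B in Cartesian coordinates,
giving P = (0.6544, -0.7370, -0.1693), i.e. latitude -9.75°, longitude -48.40°.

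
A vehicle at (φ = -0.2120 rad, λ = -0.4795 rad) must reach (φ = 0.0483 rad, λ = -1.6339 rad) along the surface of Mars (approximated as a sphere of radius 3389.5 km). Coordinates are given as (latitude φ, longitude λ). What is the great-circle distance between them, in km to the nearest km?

3985 km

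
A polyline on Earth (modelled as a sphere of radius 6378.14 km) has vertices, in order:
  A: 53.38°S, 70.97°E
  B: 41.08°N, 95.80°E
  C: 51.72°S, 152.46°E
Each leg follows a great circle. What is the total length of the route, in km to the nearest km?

22473 km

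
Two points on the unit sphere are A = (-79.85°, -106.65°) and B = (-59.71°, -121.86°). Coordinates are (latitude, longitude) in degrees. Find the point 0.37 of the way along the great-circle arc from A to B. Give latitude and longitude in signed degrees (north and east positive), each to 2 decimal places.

Central angle δ = 0.3604 rad. Interpolating on the sphere with fraction f = 0.37:
P = [sin((1−f)δ)·A + sin(fδ)·B] / sin δ = 0.6383·A + 0.3770·B in Cartesian coordinates,
giving P = (-0.1326, -0.2693, -0.9539), i.e. latitude -72.53°, longitude -116.22°.

-72.53°, -116.22°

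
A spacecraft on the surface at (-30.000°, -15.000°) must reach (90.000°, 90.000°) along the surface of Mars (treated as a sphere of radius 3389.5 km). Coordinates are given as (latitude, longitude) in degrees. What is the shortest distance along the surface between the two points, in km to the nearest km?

7099 km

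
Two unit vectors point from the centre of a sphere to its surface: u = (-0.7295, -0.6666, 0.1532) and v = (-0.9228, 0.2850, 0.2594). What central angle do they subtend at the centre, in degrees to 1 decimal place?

u·v = 0.5229; |u| = 1.0000, |v| = 1.0000.
cos θ = (u·v)/(|u||v|) = 0.5229, so θ = 58.5°.

58.5°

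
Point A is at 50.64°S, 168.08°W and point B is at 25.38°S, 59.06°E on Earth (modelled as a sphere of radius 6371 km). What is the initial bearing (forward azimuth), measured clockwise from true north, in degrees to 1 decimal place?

With φ₁ = -0.8838, φ₂ = -0.4430, Δλ = -2.3188 rad, the forward-azimuth formula gives
θ = atan2( sin Δλ cos φ₂ , cos φ₁ sin φ₂ − sin φ₁ cos φ₂ cos Δλ ) = atan2(-0.6623, -0.7470) = -138.44°.
Adding 360° brings this into [0°, 360°): 221.6°.

221.6°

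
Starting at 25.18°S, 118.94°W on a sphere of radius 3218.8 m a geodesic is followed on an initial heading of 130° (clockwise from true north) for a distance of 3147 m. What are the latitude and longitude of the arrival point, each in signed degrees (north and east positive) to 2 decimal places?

Angular distance δ = d/R = 3147/3218.8 = 0.97769 rad; initial bearing θ = 2.2689 rad.
sin φ₂ = sin φ₁ cos δ + cos φ₁ sin δ cos θ = (-0.4255)(0.5589) + (0.9050)(0.8292)(-0.6428) = -0.7202, so φ₂ = -46.07°.
Δλ = atan2(sin θ sin δ cos φ₁, cos δ − sin φ₁ sin φ₂) = atan2(0.5749, 0.2525) = 66.284°.
λ₂ = -118.940° + 66.284° = -52.66°.

-46.07°, -52.66°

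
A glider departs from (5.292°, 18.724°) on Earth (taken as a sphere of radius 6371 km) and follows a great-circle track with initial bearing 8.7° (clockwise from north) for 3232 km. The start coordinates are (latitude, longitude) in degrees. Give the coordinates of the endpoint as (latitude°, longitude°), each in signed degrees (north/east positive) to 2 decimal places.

Angular distance δ = d/R = 3232/6371 = 0.50730 rad; initial bearing θ = 0.1518 rad.
sin φ₂ = sin φ₁ cos δ + cos φ₁ sin δ cos θ = (0.0922)(0.8741) + (0.9957)(0.4858)(0.9885) = 0.5588, so φ₂ = 33.97°.
Δλ = atan2(sin θ sin δ cos φ₁, cos δ − sin φ₁ sin φ₂) = atan2(0.0732, 0.8225) = 5.084°.
λ₂ = 18.724° + 5.084° = 23.81°.

33.97°, 23.81°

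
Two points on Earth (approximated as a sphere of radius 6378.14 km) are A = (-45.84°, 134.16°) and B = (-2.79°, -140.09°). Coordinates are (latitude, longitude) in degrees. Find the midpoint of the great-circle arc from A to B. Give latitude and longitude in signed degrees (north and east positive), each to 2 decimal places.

-31.31°, -173.57°

Central angle δ = 1.4842 rad. Interpolating on the sphere with fraction f = 0.5:
P = [sin((1−f)δ)·A + sin(fδ)·B] / sin δ = 0.6784·A + 0.6784·B in Cartesian coordinates,
giving P = (-0.8490, -0.0957, -0.5197), i.e. latitude -31.31°, longitude -173.57°.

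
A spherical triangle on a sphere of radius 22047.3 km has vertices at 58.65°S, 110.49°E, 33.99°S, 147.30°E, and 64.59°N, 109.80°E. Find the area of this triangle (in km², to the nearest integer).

Side lengths (central angles): a = 1.7954, b = 2.1510, c = 0.6045 rad; semiperimeter s = 2.2754.
By l'Huilier's theorem, tan(E/4) = √[tan(s/2) tan((s−a)/2) tan((s−b)/2) tan((s−c)/2)], giving spherical excess E = 0.7547 rad.
Area = E·R² = 0.7547 × (22047.3)² ≈ 366843074 km².

366843074 km²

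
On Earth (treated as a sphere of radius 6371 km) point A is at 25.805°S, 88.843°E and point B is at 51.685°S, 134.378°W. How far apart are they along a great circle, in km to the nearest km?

Let φ₁ = -0.4504 rad, φ₂ = -0.9021 rad, and Δλ = 2.3872 rad.
Haversine: a = sin²(Δφ/2) + cos φ₁ cos φ₂ sin²(Δλ/2) = 0.0501 + (0.9003)(0.6200)(0.8644) = 0.53260.
Central angle c = 2·arcsin(√a) = 1.63603 rad.
Distance = R·c = 6371 × 1.6360 ≈ 10423 km.

10423 km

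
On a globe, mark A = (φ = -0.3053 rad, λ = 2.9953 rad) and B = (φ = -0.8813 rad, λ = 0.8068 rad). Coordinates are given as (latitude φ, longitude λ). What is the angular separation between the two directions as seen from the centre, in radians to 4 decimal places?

With latitudes φ₁ = -17.492°, φ₂ = -50.495° and longitude difference Δλ = -125.392°:
cos c = sin φ₁ sin φ₂ + cos φ₁ cos φ₂ cos Δλ = (-0.3006)(-0.7716) + (0.9538)(0.6361)(-0.5792) = -0.11948,
so c = arccos(-0.11948) = 1.69056 rad.
So the angular separation is 1.6906 rad.

1.6906 rad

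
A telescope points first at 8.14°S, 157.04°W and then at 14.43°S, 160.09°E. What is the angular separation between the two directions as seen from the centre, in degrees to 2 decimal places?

In radians: φ₁ = -0.1421, φ₂ = -0.2519, Δλ = -42.870° = -0.7482 rad.
Haversine: a = sin²(Δφ/2) + cos φ₁ cos φ₂ sin²(Δλ/2) = 0.0030 + (0.9899)(0.9685)(0.1336) = 0.13104.
Central angle c = 2·arcsin(√a) = 0.74083 rad.
So the angular separation is 42.45°.

42.45°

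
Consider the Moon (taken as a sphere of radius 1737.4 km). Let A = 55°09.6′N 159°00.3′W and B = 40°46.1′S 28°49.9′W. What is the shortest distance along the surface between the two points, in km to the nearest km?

4385 km

In radians: φ₁ = 0.9627, φ₂ = -0.7115, Δλ = 130.173° = 2.2720 rad.
Haversine: a = sin²(Δφ/2) + cos φ₁ cos φ₂ sin²(Δλ/2) = 0.5516 + (0.5713)(0.7574)(0.8226) = 0.90753.
Central angle c = 2·arcsin(√a) = 2.52364 rad.
Distance = R·c = 1737.4 × 2.5236 ≈ 4385 km.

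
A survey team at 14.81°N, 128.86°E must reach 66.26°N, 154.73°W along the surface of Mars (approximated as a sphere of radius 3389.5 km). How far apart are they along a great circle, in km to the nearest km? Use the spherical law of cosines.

Let φ₁ = 0.2585 rad, φ₂ = 1.1565 rad, and Δλ = 1.3336 rad.
cos c = sin φ₁ sin φ₂ + cos φ₁ cos φ₂ cos Δλ = (0.2556)(0.9154) + (0.9668)(0.4026)(0.2350) = 0.32544,
so c = arccos(0.32544) = 1.23932 rad.
Distance = R·c = 3389.5 × 1.2393 ≈ 4201 km.

4201 km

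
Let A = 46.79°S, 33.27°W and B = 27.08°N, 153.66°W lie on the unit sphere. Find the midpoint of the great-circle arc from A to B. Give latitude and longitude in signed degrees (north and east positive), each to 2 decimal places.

The central angle between A and B is δ = 2.2655 rad.
With f = 0.5, the slerp weights are sin((1−f)δ)/sin δ = 1.1788 and sin(fδ)/sin δ = 1.1788.
Weighted sum of the unit vectors: (1.1788)·(0.5725,-0.3756,-0.7288) + (1.1788)·(-0.7979,-0.3951,0.4552) = (-0.2658, -0.9085, -0.3225).
Converting back: φ = atan2(z, √(x²+y²)) = -18.82°, λ = atan2(y, x) = -106.31°.

-18.82°, -106.31°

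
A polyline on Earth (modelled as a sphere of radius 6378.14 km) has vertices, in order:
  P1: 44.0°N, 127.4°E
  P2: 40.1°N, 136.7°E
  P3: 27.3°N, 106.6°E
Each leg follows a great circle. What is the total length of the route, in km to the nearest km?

3992 km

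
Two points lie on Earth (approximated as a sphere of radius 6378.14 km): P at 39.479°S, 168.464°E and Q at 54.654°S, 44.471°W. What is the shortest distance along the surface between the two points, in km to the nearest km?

Let φ₁ = -0.6890 rad, φ₂ = -0.9539 rad, and Δλ = 2.5668 rad.
Haversine: a = sin²(Δφ/2) + cos φ₁ cos φ₂ sin²(Δλ/2) = 0.0174 + (0.7719)(0.5785)(0.9196) = 0.42808.
Central angle c = 2·arcsin(√a) = 1.42646 rad.
Distance = R·c = 6378.14 × 1.4265 ≈ 9098 km.

9098 km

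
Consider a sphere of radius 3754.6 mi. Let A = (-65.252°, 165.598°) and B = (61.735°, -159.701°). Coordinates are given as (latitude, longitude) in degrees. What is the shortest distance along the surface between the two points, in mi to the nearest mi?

With latitudes φ₁ = -65.252°, φ₂ = 61.735° and longitude difference Δλ = 34.701°:
Haversine: a = sin²(Δφ/2) + cos φ₁ cos φ₂ sin²(Δλ/2) = 0.8008 + (0.4186)(0.4736)(0.0889) = 0.81845.
Central angle c = 2·arcsin(√a) = 2.26126 rad.
Distance = R·c = 3754.6 × 2.2613 ≈ 8490 mi.

8490 mi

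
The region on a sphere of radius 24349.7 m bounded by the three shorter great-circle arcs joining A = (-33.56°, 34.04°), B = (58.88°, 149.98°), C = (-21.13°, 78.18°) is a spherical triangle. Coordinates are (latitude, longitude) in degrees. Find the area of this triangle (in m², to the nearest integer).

423576440 m²

Side lengths (central angles): a = 1.7295, b = 0.7120, c = 2.2938 rad; semiperimeter s = 2.3676.
By l'Huilier's theorem, tan(E/4) = √[tan(s/2) tan((s−a)/2) tan((s−b)/2) tan((s−c)/2)], giving spherical excess E = 0.7144 rad.
Area = E·R² = 0.7144 × (24349.7)² ≈ 423576440 m².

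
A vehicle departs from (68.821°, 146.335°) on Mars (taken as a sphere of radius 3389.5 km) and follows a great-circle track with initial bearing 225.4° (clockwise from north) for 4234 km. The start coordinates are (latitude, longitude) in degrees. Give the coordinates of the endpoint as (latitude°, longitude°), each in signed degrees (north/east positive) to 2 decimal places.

Angular distance δ = d/R = 4234/3389.5 = 1.24915 rad; initial bearing θ = 3.9340 rad.
sin φ₂ = sin φ₁ cos δ + cos φ₁ sin δ cos θ = (0.9325)(0.3161) + (0.3613)(0.9487)(-0.7022) = 0.0541, so φ₂ = 3.10°.
Δλ = atan2(sin θ sin δ cos φ₁, cos δ − sin φ₁ sin φ₂) = atan2(-0.2441, 0.2657) = -42.571°.
λ₂ = 146.335° − 42.571° = 103.76°.

3.10°, 103.76°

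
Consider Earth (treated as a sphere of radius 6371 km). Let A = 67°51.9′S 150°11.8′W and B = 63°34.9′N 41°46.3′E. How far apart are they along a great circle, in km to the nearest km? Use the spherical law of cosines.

With latitudes φ₁ = -67.865°, φ₂ = 63.582° and longitude difference Δλ = -168.032°:
cos c = sin φ₁ sin φ₂ + cos φ₁ cos φ₂ cos Δλ = (-0.9263)(0.8956) + (0.3768)(0.4449)(-0.9783) = -0.99356,
so c = arccos(-0.99356) = 3.02807 rad.
Distance = R·c = 6371 × 3.0281 ≈ 19292 km.

19292 km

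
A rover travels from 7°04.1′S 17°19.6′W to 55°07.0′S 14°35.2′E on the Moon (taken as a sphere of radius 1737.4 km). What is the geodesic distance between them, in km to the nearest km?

1648 km

Let φ₁ = -0.1234 rad, φ₂ = -0.9620 rad, and Δλ = 0.5570 rad.
Haversine: a = sin²(Δφ/2) + cos φ₁ cos φ₂ sin²(Δλ/2) = 0.1657 + (0.9924)(0.5719)(0.0756) = 0.20864.
Central angle c = 2·arcsin(√a) = 0.94873 rad.
Distance = R·c = 1737.4 × 0.9487 ≈ 1648 km.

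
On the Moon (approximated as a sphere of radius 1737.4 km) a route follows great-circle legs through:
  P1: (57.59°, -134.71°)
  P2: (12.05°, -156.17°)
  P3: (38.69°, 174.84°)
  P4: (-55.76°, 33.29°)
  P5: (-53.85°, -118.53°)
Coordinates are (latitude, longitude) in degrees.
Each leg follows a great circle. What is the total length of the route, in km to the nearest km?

9182 km

Leg P1→P2: central angle 0.8445 rad, distance 1467.3 km.
Leg P2→P3: central angle 0.6465 rad, distance 1123.2 km.
Leg P3→P4: central angle 2.6075 rad, distance 4530.2 km.
Leg P4→P5: central angle 1.1864 rad, distance 2061.3 km.
Total: 1467.3 + 1123.2 + 4530.2 + 2061.3 ≈ 9182 km.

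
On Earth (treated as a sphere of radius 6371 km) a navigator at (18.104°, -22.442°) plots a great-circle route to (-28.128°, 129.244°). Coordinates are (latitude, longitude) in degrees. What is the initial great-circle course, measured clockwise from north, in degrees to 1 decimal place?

116.3°

With φ₁ = 0.3160, φ₂ = -0.4909, Δλ = 2.6474 rad, the forward-azimuth formula gives
θ = atan2( sin Δλ cos φ₂ , cos φ₁ sin φ₂ − sin φ₁ cos φ₂ cos Δλ ) = atan2(0.4183, -0.2068) = 116.31°.
So the initial bearing is 116.3°.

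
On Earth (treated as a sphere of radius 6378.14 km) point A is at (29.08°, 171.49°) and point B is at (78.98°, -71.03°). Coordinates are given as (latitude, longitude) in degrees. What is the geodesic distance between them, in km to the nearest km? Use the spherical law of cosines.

7394 km

In radians: φ₁ = 0.5075, φ₂ = 1.3785, Δλ = 117.480° = 2.0504 rad.
cos c = sin φ₁ sin φ₂ + cos φ₁ cos φ₂ cos Δλ = (0.4860)(0.9816) + (0.8739)(0.1912)(-0.4614) = 0.39998,
so c = arccos(0.39998) = 1.15930 rad.
Distance = R·c = 6378.14 × 1.1593 ≈ 7394 km.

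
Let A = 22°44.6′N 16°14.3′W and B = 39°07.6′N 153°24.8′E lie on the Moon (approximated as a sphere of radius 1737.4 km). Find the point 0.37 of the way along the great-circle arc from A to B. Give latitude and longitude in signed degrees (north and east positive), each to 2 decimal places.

65.08°, -1.40°

The central angle between A and B is δ = 2.0486 rad.
With f = 0.37, the slerp weights are sin((1−f)δ)/sin δ = 1.0822 and sin(fδ)/sin δ = 0.7742.
Weighted sum of the unit vectors: (1.0822)·(0.8855,-0.2579,0.3866) + (0.7742)·(-0.6937,0.3472,0.6310) = (0.4212, -0.0103, 0.9069).
Converting back: φ = atan2(z, √(x²+y²)) = 65.08°, λ = atan2(y, x) = -1.40°.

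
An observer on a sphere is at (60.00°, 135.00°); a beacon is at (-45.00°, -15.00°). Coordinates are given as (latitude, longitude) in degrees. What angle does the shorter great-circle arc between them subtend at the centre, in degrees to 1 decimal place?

In radians: φ₁ = 1.0472, φ₂ = -0.7854, Δλ = -150.000° = -2.6180 rad.
Haversine: a = sin²(Δφ/2) + cos φ₁ cos φ₂ sin²(Δλ/2) = 0.6294 + (0.5000)(0.7071)(0.9330) = 0.95928.
Central angle c = 2·arcsin(√a) = 2.73521 rad.
So the angular separation is 156.7°.

156.7°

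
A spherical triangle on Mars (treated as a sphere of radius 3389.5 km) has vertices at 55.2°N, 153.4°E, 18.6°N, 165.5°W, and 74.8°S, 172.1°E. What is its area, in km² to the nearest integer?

Side lengths (central angles): a = 1.6489, b = 2.2793, c = 0.8372 rad; semiperimeter s = 2.3827.
By l'Huilier's theorem, tan(E/4) = √[tan(s/2) tan((s−a)/2) tan((s−b)/2) tan((s−c)/2)], giving spherical excess E = 0.8683 rad.
Area = E·R² = 0.8683 × (3389.5)² ≈ 9975721 km².

9975721 km²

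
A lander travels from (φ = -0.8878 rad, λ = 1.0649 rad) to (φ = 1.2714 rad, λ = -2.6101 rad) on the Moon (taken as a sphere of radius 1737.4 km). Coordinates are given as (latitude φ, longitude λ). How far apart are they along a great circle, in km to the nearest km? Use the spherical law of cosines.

In radians: φ₁ = -0.8878, φ₂ = 1.2714, Δλ = 149.438° = 2.6082 rad.
cos c = sin φ₁ sin φ₂ + cos φ₁ cos φ₂ cos Δλ = (-0.7757)(0.9555) + (0.6311)(0.2949)(-0.8611) = -0.90146,
so c = arccos(-0.90146) = 2.69394 rad.
Distance = R·c = 1737.4 × 2.6939 ≈ 4680 km.

4680 km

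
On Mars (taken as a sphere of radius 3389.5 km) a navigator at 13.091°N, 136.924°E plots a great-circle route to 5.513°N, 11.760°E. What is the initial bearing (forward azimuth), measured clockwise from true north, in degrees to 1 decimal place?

285.4°

With φ₁ = 0.2285, φ₂ = 0.0962, Δλ = -2.1845 rad, the forward-azimuth formula gives
θ = atan2( sin Δλ cos φ₂ , cos φ₁ sin φ₂ − sin φ₁ cos φ₂ cos Δλ ) = atan2(-0.8137, 0.2234) = -74.65°.
Adding 360° brings this into [0°, 360°): 285.4°.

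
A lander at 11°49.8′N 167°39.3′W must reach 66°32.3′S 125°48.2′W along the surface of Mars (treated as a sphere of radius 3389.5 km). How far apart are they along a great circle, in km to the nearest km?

In radians: φ₁ = 0.2065, φ₂ = -1.1613, Δλ = 41.852° = 0.7304 rad.
cos c = sin φ₁ sin φ₂ + cos φ₁ cos φ₂ cos Δλ = (0.2050)(-0.9173) + (0.9788)(0.3981)(0.7449) = 0.10220,
so c = arccos(0.10220) = 1.46842 rad.
Distance = R·c = 3389.5 × 1.4684 ≈ 4977 km.

4977 km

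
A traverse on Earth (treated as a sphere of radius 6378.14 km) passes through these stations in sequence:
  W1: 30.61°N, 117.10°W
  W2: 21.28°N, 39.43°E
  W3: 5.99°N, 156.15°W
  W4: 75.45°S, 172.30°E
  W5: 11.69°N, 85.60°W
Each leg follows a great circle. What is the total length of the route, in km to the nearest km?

51216 km

Leg W1→W2: central angle 2.1541 rad, distance 13739.5 km.
Leg W2→W3: central angle 2.5960 rad, distance 16557.5 km.
Leg W3→W4: central angle 1.4586 rad, distance 9303.5 km.
Leg W4→W5: central angle 1.8211 rad, distance 11615.2 km.
Total: 13739.5 + 16557.5 + 9303.5 + 11615.2 ≈ 51216 km.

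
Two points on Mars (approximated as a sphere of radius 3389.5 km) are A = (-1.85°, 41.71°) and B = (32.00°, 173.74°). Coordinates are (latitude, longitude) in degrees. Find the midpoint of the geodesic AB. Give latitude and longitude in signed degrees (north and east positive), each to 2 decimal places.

33.09°, 97.29°

The central angle between A and B is δ = 2.1952 rad.
With f = 0.5, the slerp weights are sin((1−f)δ)/sin δ = 1.0971 and sin(fδ)/sin δ = 1.0971.
Weighted sum of the unit vectors: (1.0971)·(0.7461,0.6650,-0.0323) + (1.0971)·(-0.8430,0.0925,0.5299) = (-0.1063, 0.8310, 0.5460).
Converting back: φ = atan2(z, √(x²+y²)) = 33.09°, λ = atan2(y, x) = 97.29°.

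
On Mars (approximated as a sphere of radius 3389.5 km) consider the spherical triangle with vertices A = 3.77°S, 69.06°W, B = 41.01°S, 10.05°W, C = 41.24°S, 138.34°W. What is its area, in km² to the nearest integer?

Side lengths (central angles): a = 1.4897, b = 1.2569, c = 1.1254 rad; semiperimeter s = 1.9360.
By l'Huilier's theorem, tan(E/4) = √[tan(s/2) tan((s−a)/2) tan((s−b)/2) tan((s−c)/2)], giving spherical excess E = 0.8797 rad.
Area = E·R² = 0.8797 × (3389.5)² ≈ 10106223 km².

10106223 km²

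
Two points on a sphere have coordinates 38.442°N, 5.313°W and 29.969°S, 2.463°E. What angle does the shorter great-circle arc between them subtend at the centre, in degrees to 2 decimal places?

With latitudes φ₁ = 38.442°, φ₂ = -29.969° and longitude difference Δλ = 7.776°:
cos c = sin φ₁ sin φ₂ + cos φ₁ cos φ₂ cos Δλ = (0.6217)(-0.4995) + (0.7832)(0.8663)(0.9908) = 0.36171,
so c = arccos(0.36171) = 1.20070 rad.
So the angular separation is 68.79°.

68.79°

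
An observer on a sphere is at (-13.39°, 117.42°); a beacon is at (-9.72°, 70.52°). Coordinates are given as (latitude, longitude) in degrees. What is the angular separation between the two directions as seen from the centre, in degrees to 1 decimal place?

46.0°

Let φ₁ = -0.2337 rad, φ₂ = -0.1696 rad, and Δλ = -0.8186 rad.
cos c = sin φ₁ sin φ₂ + cos φ₁ cos φ₂ cos Δλ = (-0.2316)(-0.1688) + (0.9728)(0.9856)(0.6833) = 0.69426,
so c = arccos(0.69426) = 0.80341 rad.
So the angular separation is 46.0°.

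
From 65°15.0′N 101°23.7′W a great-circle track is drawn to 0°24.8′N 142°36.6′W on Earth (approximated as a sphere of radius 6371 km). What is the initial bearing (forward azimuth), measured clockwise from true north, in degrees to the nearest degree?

With φ₁ = 1.1388, φ₂ = 0.0072, Δλ = -0.7193 rad, the forward-azimuth formula gives
θ = atan2( sin Δλ cos φ₂ , cos φ₁ sin φ₂ − sin φ₁ cos φ₂ cos Δλ ) = atan2(-0.6589, -0.6801) = -135.91°.
Adding 360° brings this into [0°, 360°): 224°.

224°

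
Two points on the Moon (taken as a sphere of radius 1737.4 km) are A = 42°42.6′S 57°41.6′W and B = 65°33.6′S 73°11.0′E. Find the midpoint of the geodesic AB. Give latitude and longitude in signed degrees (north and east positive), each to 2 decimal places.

The central angle between A and B is δ = 1.1389 rad.
With f = 0.5, the slerp weights are sin((1−f)δ)/sin δ = 0.5937 and sin(fδ)/sin δ = 0.5937.
Weighted sum of the unit vectors: (0.5937)·(0.3927,-0.6210,-0.6783) + (0.5937)·(0.1197,0.3960,-0.9104) = (0.3042, -0.1336, -0.9432).
Converting back: φ = atan2(z, √(x²+y²)) = -70.59°, λ = atan2(y, x) = -23.71°.

-70.59°, -23.71°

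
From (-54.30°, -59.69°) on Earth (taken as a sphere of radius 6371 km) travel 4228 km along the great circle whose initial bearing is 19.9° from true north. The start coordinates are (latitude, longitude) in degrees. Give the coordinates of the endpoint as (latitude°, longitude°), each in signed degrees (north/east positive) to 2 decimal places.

Angular distance δ = d/R = 4228/6371 = 0.66363 rad; initial bearing θ = 0.3473 rad.
sin φ₂ = sin φ₁ cos δ + cos φ₁ sin δ cos θ = (-0.8121)(0.7878) + (0.5835)(0.6160)(0.9403) = -0.3017, so φ₂ = -17.56°.
Δλ = atan2(sin θ sin δ cos φ₁, cos δ − sin φ₁ sin φ₂) = atan2(0.1223, 0.5427) = 12.704°.
λ₂ = -59.690° + 12.704° = -46.99°.

-17.56°, -46.99°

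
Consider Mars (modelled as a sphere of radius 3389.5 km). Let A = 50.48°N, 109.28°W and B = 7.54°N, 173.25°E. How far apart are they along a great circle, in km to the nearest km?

4509 km

In radians: φ₁ = 0.8810, φ₂ = 0.1316, Δλ = -77.470° = -1.3521 rad.
cos c = sin φ₁ sin φ₂ + cos φ₁ cos φ₂ cos Δλ = (0.7714)(0.1312) + (0.6363)(0.9914)(0.2170) = 0.23808,
so c = arccos(0.23808) = 1.33040 rad.
Distance = R·c = 3389.5 × 1.3304 ≈ 4509 km.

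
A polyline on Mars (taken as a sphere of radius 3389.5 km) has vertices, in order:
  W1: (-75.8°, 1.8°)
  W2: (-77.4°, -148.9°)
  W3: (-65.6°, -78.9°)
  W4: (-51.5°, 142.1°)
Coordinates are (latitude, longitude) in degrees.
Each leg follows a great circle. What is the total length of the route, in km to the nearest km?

6378 km

Leg W1→W2: central angle 0.4523 rad, distance 1533.2 km.
Leg W2→W3: central angle 0.4038 rad, distance 1368.7 km.
Leg W3→W4: central angle 1.0256 rad, distance 3476.1 km.
Total: 1533.2 + 1368.7 + 3476.1 ≈ 6378 km.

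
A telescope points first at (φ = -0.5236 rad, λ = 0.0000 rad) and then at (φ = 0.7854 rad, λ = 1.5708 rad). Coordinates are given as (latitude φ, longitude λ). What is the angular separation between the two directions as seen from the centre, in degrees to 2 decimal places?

110.71°

In radians: φ₁ = -0.5236, φ₂ = 0.7854, Δλ = 90.000° = 1.5708 rad.
cos c = sin φ₁ sin φ₂ + cos φ₁ cos φ₂ cos Δλ = (-0.5000)(0.7071) + (0.8660)(0.7071)(-0.0000) = -0.35356,
so c = arccos(-0.35356) = 1.93217 rad.
So the angular separation is 110.71°.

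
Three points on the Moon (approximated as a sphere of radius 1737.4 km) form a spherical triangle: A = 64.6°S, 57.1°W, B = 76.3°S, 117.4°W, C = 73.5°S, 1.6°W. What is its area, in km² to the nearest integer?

204257 km²

Side lengths (central angles): a = 0.4458, b = 0.3621, c = 0.3819 rad; semiperimeter s = 0.5949.
By l'Huilier's theorem, tan(E/4) = √[tan(s/2) tan((s−a)/2) tan((s−b)/2) tan((s−c)/2)], giving spherical excess E = 0.0677 rad.
Area = E·R² = 0.0677 × (1737.4)² ≈ 204257 km².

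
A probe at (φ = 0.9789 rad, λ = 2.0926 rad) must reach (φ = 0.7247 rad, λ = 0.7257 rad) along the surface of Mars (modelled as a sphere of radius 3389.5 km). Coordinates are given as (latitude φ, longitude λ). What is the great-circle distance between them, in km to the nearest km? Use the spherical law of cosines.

2993 km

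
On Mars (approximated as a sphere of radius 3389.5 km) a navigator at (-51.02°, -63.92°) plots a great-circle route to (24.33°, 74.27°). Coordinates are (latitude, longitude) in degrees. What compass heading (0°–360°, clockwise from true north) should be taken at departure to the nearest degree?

Δλ = 138.190° = 2.4119 rad.
y = sin Δλ · cos φ₂ = (0.6667)(0.9112) = 0.6075
x = cos φ₁ sin φ₂ − sin φ₁ cos φ₂ cos Δλ = (0.6290)(0.4120) − (-0.7774)(0.9112)(-0.7454) = -0.2688
θ = atan2(y, x) = 113.87°, so the bearing is 114°.

114°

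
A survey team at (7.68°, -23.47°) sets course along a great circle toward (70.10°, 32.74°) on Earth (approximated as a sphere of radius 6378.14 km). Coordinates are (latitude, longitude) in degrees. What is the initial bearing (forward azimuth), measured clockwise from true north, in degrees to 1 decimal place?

Δλ = 56.210° = 0.9810 rad.
y = sin Δλ · cos φ₂ = (0.8311)(0.3404) = 0.2829
x = cos φ₁ sin φ₂ − sin φ₁ cos φ₂ cos Δλ = (0.9910)(0.9403) − (0.1336)(0.3404)(0.5562) = 0.9066
θ = atan2(y, x) = 17.33°, so the bearing is 17.3°.

17.3°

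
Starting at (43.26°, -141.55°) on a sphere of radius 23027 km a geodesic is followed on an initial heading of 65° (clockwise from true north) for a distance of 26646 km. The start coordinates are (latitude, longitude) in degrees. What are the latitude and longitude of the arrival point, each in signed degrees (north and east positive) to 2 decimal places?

33.87°, -53.45°

Angular distance δ = d/R = 26646/23027 = 1.15716 rad; initial bearing θ = 1.1345 rad.
sin φ₂ = sin φ₁ cos δ + cos φ₁ sin δ cos θ = (0.6853)(0.4019) + (0.7283)(0.9157)(0.4226) = 0.5573, so φ₂ = 33.87°.
Δλ = atan2(sin θ sin δ cos φ₁, cos δ − sin φ₁ sin φ₂) = atan2(0.6044, 0.0200) = 88.101°.
λ₂ = -141.550° + 88.101° = -53.45°.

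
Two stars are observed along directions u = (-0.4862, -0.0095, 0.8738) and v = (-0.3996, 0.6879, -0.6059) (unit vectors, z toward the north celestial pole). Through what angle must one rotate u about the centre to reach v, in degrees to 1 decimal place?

u·v = -0.3417; |u| = 1.0000, |v| = 1.0000.
cos θ = (u·v)/(|u||v|) = -0.3417, so θ = 110.0°.

110.0°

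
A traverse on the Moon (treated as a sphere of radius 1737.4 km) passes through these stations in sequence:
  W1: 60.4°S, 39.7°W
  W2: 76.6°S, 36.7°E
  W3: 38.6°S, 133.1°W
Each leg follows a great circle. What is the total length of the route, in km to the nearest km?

2846 km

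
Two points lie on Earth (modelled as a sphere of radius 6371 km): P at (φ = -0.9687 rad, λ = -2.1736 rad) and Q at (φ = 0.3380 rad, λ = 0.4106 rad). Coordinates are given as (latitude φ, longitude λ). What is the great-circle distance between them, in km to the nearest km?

In radians: φ₁ = -0.9687, φ₂ = 0.3380, Δλ = 148.064° = 2.5842 rad.
cos c = sin φ₁ sin φ₂ + cos φ₁ cos φ₂ cos Δλ = (-0.8242)(0.3316) + (0.5664)(0.9434)(-0.8486) = -0.72674,
so c = arccos(-0.72674) = 2.38436 rad.
Distance = R·c = 6371 × 2.3844 ≈ 15191 km.

15191 km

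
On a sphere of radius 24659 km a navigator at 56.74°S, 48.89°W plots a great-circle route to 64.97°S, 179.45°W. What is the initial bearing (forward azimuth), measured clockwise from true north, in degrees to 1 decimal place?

Δλ = -130.560° = -2.2787 rad.
y = sin Δλ · cos φ₂ = (-0.7597)(0.4231) = -0.3214
x = cos φ₁ sin φ₂ − sin φ₁ cos φ₂ cos Δλ = (0.5484)(-0.9061) − (-0.8362)(0.4231)(-0.6502) = -0.7270
θ = atan2(y, x) = -156.15°; adding 360° gives 203.9°.

203.9°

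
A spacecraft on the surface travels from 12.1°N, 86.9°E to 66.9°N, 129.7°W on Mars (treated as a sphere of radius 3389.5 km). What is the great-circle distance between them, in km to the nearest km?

5715 km

With latitudes φ₁ = 12.100°, φ₂ = 66.900° and longitude difference Δλ = 143.400°:
cos c = sin φ₁ sin φ₂ + cos φ₁ cos φ₂ cos Δλ = (0.2096)(0.9198) + (0.9778)(0.3923)(-0.8028) = -0.11517,
so c = arccos(-0.11517) = 1.68622 rad.
Distance = R·c = 3389.5 × 1.6862 ≈ 5715 km.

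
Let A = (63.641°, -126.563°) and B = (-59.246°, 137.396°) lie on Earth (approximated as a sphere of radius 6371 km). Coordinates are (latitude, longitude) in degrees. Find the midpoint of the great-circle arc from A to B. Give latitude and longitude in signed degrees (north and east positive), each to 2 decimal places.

3.27°, -179.06°

Central angle δ = 2.4880 rad. Interpolating on the sphere with fraction f = 0.5:
P = [sin((1−f)δ)·A + sin(fδ)·B] / sin δ = 1.5576·A + 1.5576·B in Cartesian coordinates,
giving P = (-0.9982, -0.0163, 0.0571), i.e. latitude 3.27°, longitude -179.06°.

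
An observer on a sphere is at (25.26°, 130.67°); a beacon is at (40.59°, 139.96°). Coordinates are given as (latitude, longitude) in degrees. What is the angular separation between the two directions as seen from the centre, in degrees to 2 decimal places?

In radians: φ₁ = 0.4409, φ₂ = 0.7084, Δλ = 9.290° = 0.1621 rad.
cos c = sin φ₁ sin φ₂ + cos φ₁ cos φ₂ cos Δλ = (0.4267)(0.6506) + (0.9044)(0.7594)(0.9869) = 0.95541,
so c = arccos(0.95541) = 0.29975 rad.
So the angular separation is 17.17°.

17.17°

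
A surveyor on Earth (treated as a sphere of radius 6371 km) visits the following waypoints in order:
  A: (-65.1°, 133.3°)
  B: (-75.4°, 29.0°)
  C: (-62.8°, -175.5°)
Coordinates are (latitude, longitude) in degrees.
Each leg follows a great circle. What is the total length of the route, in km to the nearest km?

Leg A→B: central angle 0.5519 rad, distance 3516.0 km.
Leg B→C: central angle 0.7138 rad, distance 4547.9 km.
Total: 3516.0 + 4547.9 ≈ 8064 km.

8064 km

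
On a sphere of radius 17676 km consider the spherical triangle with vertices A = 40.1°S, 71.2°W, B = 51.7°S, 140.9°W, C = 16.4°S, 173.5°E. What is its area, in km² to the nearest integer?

34849664 km²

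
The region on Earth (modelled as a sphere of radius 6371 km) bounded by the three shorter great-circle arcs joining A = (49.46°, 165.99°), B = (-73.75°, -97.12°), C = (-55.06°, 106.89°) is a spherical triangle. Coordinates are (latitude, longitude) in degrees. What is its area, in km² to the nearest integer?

67709631 km²

Side lengths (central angles): a = 0.8755, b = 2.0173, c = 2.4210 rad; semiperimeter s = 2.6569.
By l'Huilier's theorem, tan(E/4) = √[tan(s/2) tan((s−a)/2) tan((s−b)/2) tan((s−c)/2)], giving spherical excess E = 1.6682 rad.
Area = E·R² = 1.6682 × (6371)² ≈ 67709631 km².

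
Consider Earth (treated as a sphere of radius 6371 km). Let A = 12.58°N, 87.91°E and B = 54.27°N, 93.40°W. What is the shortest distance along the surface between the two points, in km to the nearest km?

12581 km

With latitudes φ₁ = 12.580°, φ₂ = 54.270° and longitude difference Δλ = 178.690°:
cos c = sin φ₁ sin φ₂ + cos φ₁ cos φ₂ cos Δλ = (0.2178)(0.8118) + (0.9760)(0.5840)(-0.9997) = -0.39299,
so c = arccos(-0.39299) = 1.97468 rad.
Distance = R·c = 6371 × 1.9747 ≈ 12581 km.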